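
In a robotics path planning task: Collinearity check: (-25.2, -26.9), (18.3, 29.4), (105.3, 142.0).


Cross product: (18.3-(-25.2))*(142-(-26.9)) - (29.4-(-26.9))*(105.3-(-25.2))
= 0

Yes, collinear


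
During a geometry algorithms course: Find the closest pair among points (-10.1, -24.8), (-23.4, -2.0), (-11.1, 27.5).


d(P0,P1) = 26.3956, d(P0,P2) = 52.3096, d(P1,P2) = 31.9615
Closest: P0 and P1

Closest pair: (-10.1, -24.8) and (-23.4, -2.0), distance = 26.3956


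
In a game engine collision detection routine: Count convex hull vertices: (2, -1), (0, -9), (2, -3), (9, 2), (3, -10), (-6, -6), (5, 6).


Convex hull vertices (CCW): (-6, -6), (0, -9), (3, -10), (9, 2), (5, 6)
Count = 5

5


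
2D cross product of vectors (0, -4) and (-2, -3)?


u x v = u_x*v_y - u_y*v_x = 0*(-3) - (-4)*(-2)
= 0 - 8 = -8

-8


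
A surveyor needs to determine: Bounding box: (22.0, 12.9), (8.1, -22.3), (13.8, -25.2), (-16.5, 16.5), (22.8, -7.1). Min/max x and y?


x range: [-16.5, 22.8]
y range: [-25.2, 16.5]
Bounding box: (-16.5,-25.2) to (22.8,16.5)

(-16.5,-25.2) to (22.8,16.5)


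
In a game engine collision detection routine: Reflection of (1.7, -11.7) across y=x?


Reflection over y=x: (x,y) -> (y,x)
(1.7, -11.7) -> (-11.7, 1.7)

(-11.7, 1.7)


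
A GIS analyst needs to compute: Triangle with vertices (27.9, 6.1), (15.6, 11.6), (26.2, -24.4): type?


Side lengths squared: AB^2=181.54, BC^2=1408.36, CA^2=933.14
Sorted: [181.54, 933.14, 1408.36]
By sides: Scalene, By angles: Obtuse

Scalene, Obtuse


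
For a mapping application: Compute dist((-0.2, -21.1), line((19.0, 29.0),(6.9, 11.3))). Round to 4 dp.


|cross product| = 266.37
|line direction| = sqrt(459.7) = 21.4406
Distance = 266.37/sqrt(459.7) = 12.4236

12.4236


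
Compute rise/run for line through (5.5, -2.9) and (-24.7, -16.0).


slope = (y2-y1)/(x2-x1) = ((-16)-(-2.9))/((-24.7)-5.5) = (-13.1)/(-30.2) = 0.4338

0.4338


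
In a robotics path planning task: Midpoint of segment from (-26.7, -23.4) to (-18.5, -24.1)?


M = (((-26.7)+(-18.5))/2, ((-23.4)+(-24.1))/2)
= (-22.6, -23.75)

(-22.6, -23.75)


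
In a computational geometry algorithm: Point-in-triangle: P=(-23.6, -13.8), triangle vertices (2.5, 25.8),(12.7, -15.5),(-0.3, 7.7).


Cross products: AB x AP = -1481.85, BC x BP = 820.06, CA x CP = 361.53
All same sign? no

No, outside


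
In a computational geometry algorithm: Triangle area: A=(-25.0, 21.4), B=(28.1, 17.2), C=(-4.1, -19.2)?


Area = |x_A(y_B-y_C) + x_B(y_C-y_A) + x_C(y_A-y_B)|/2
= |(-910) + (-1140.86) + (-17.22)|/2
= 2068.08/2 = 1034.04

1034.04


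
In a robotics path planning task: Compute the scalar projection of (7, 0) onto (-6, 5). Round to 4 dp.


u.v = -42, |v| = sqrt(61) = 7.8102
Scalar projection = u.v / |v| = -42 / sqrt(61) = -5.3775

-5.3775


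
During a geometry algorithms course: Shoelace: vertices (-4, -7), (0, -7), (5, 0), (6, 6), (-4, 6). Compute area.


Shoelace sum: ((-4)*(-7) - 0*(-7)) + (0*0 - 5*(-7)) + (5*6 - 6*0) + (6*6 - (-4)*6) + ((-4)*(-7) - (-4)*6)
= 205
Area = |205|/2 = 102.5

102.5


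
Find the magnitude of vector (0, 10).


|u| = sqrt(0^2 + 10^2) = sqrt(100) = 10

10


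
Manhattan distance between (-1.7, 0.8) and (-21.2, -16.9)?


|(-1.7)-(-21.2)| + |0.8-(-16.9)| = 19.5 + 17.7 = 37.2

37.2


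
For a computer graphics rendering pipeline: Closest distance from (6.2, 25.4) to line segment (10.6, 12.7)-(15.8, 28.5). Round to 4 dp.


Project P onto AB: t = 0.6425 (clamped to [0,1])
Closest point on segment: (13.9412, 22.8522)
Distance: 8.1497

8.1497


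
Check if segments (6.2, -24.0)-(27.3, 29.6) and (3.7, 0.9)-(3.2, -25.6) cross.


Cross products: d1=78.7, d2=611.05, d3=659.39, d4=127.04
d1*d2 < 0 and d3*d4 < 0? no

No, they don't intersect


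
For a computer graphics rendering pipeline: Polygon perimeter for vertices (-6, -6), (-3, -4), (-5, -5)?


Sides: (-6, -6)->(-3, -4): sqrt(13) = 3.605551, (-3, -4)->(-5, -5): sqrt(5) = 2.236068, (-5, -5)->(-6, -6): sqrt(2) = 1.414214
Sum = 7.255833
Perimeter = 7.2558

7.2558


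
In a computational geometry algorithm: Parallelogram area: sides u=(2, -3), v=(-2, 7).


|u x v| = |2*7 - (-3)*(-2)|
= |14 - 6| = 8

8


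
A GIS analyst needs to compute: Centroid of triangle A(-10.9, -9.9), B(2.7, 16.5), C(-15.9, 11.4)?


Centroid = ((x_A+x_B+x_C)/3, (y_A+y_B+y_C)/3)
= (((-10.9)+2.7+(-15.9))/3, ((-9.9)+16.5+11.4)/3)
= (-8.0333, 6)

(-8.0333, 6)


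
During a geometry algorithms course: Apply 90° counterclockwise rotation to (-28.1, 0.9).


90° CCW: (x,y) -> (-y, x)
(-28.1,0.9) -> (-0.9, -28.1)

(-0.9, -28.1)


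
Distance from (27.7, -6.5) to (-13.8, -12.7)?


dx=-41.5, dy=-6.2
d^2 = (-41.5)^2 + (-6.2)^2 = 1760.69
d = sqrt(1760.69) = 41.9606

41.9606


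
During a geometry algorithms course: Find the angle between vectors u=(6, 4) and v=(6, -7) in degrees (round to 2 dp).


u.v = 8, |u| = sqrt(52) = 7.2111, |v| = sqrt(85) = 9.2195
cos(theta) = u.v/(|u||v|) = 8/sqrt(4420) = 0.120331
theta = acos(0.120331) = 83.09 degrees

83.09 degrees


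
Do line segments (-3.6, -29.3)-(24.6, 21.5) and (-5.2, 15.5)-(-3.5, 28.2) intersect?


Cross products: d1=-96.48, d2=-368.26, d3=1344.64, d4=1616.42
d1*d2 < 0 and d3*d4 < 0? no

No, they don't intersect


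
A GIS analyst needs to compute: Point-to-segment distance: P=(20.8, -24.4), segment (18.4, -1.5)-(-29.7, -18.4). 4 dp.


Project P onto AB: t = 0.1045 (clamped to [0,1])
Closest point on segment: (13.3744, -3.2657)
Distance: 22.4008

22.4008


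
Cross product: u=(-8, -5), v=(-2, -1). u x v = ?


u x v = u_x*v_y - u_y*v_x = (-8)*(-1) - (-5)*(-2)
= 8 - 10 = -2

-2


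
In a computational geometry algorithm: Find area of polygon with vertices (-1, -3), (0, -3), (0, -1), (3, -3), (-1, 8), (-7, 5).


Shoelace sum: ((-1)*(-3) - 0*(-3)) + (0*(-1) - 0*(-3)) + (0*(-3) - 3*(-1)) + (3*8 - (-1)*(-3)) + ((-1)*5 - (-7)*8) + ((-7)*(-3) - (-1)*5)
= 104
Area = |104|/2 = 52

52


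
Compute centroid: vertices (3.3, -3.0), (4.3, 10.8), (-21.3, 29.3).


Centroid = ((x_A+x_B+x_C)/3, (y_A+y_B+y_C)/3)
= ((3.3+4.3+(-21.3))/3, ((-3)+10.8+29.3)/3)
= (-4.5667, 12.3667)

(-4.5667, 12.3667)


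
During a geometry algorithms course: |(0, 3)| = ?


|u| = sqrt(0^2 + 3^2) = sqrt(9) = 3

3


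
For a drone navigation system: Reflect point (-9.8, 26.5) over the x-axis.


Reflection over x-axis: (x,y) -> (x,-y)
(-9.8, 26.5) -> (-9.8, -26.5)

(-9.8, -26.5)


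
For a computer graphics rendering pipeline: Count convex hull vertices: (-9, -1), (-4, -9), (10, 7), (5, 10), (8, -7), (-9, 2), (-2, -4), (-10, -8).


Convex hull vertices (CCW): (-10, -8), (-4, -9), (8, -7), (10, 7), (5, 10), (-9, 2)
Count = 6

6


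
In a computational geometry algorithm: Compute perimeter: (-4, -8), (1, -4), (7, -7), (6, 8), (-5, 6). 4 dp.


Sides: (-4, -8)->(1, -4): sqrt(41) = 6.403124, (1, -4)->(7, -7): sqrt(45) = 6.708204, (7, -7)->(6, 8): sqrt(226) = 15.033296, (6, 8)->(-5, 6): sqrt(125) = 11.18034, (-5, 6)->(-4, -8): sqrt(197) = 14.035669
Sum = 53.360633
Perimeter = 53.3606

53.3606


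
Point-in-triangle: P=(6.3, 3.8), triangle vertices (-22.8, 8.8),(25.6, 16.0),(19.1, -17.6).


Cross products: AB x AP = -451.52, BC x BP = -569.18, CA x CP = -558.74
All same sign? yes

Yes, inside


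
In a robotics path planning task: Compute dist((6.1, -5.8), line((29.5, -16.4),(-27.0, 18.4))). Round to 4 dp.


|cross product| = 215.42
|line direction| = sqrt(4403.29) = 66.3573
Distance = 215.42/sqrt(4403.29) = 3.2464

3.2464


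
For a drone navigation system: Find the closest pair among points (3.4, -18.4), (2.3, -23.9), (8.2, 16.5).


d(P0,P1) = 5.6089, d(P0,P2) = 35.2285, d(P1,P2) = 40.8285
Closest: P0 and P1

Closest pair: (3.4, -18.4) and (2.3, -23.9), distance = 5.6089


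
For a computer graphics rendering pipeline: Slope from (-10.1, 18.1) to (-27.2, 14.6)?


slope = (y2-y1)/(x2-x1) = (14.6-18.1)/((-27.2)-(-10.1)) = (-3.5)/(-17.1) = 0.2047

0.2047


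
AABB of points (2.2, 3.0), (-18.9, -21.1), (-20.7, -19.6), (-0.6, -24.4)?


x range: [-20.7, 2.2]
y range: [-24.4, 3]
Bounding box: (-20.7,-24.4) to (2.2,3)

(-20.7,-24.4) to (2.2,3)


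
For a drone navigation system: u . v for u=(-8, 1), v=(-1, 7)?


u . v = u_x*v_x + u_y*v_y = (-8)*(-1) + 1*7
= 8 + 7 = 15

15


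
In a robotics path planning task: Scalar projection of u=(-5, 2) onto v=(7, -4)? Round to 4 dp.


u.v = -43, |v| = sqrt(65) = 8.0623
Scalar projection = u.v / |v| = -43 / sqrt(65) = -5.3335

-5.3335


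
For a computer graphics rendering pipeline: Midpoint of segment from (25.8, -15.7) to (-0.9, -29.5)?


M = ((25.8+(-0.9))/2, ((-15.7)+(-29.5))/2)
= (12.45, -22.6)

(12.45, -22.6)


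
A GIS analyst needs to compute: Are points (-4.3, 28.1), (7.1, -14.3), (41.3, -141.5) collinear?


Cross product: (7.1-(-4.3))*((-141.5)-28.1) - ((-14.3)-28.1)*(41.3-(-4.3))
= 0

Yes, collinear


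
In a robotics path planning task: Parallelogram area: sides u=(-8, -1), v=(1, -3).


|u x v| = |(-8)*(-3) - (-1)*1|
= |24 - (-1)| = 25

25


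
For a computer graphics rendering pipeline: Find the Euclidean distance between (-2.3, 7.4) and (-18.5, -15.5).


dx=-16.2, dy=-22.9
d^2 = (-16.2)^2 + (-22.9)^2 = 786.85
d = sqrt(786.85) = 28.0508

28.0508


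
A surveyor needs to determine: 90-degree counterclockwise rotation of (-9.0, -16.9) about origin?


90° CCW: (x,y) -> (-y, x)
(-9,-16.9) -> (16.9, -9)

(16.9, -9)


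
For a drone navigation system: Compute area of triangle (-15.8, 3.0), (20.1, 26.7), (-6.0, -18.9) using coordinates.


Area = |x_A(y_B-y_C) + x_B(y_C-y_A) + x_C(y_A-y_B)|/2
= |(-720.48) + (-440.19) + 142.2|/2
= 1018.47/2 = 509.235

509.235


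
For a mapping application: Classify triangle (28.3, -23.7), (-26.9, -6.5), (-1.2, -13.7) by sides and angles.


Side lengths squared: AB^2=3342.88, BC^2=712.33, CA^2=970.25
Sorted: [712.33, 970.25, 3342.88]
By sides: Scalene, By angles: Obtuse

Scalene, Obtuse


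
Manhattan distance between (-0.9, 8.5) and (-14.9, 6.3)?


|(-0.9)-(-14.9)| + |8.5-6.3| = 14 + 2.2 = 16.2

16.2


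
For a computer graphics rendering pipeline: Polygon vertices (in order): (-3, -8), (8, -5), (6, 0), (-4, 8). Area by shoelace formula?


Shoelace sum: ((-3)*(-5) - 8*(-8)) + (8*0 - 6*(-5)) + (6*8 - (-4)*0) + ((-4)*(-8) - (-3)*8)
= 213
Area = |213|/2 = 106.5

106.5


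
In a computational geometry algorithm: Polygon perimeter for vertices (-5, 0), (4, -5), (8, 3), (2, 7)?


Sides: (-5, 0)->(4, -5): sqrt(106) = 10.29563, (4, -5)->(8, 3): sqrt(80) = 8.944272, (8, 3)->(2, 7): sqrt(52) = 7.211103, (2, 7)->(-5, 0): sqrt(98) = 9.899495
Sum = 36.3505
Perimeter = 36.3505

36.3505


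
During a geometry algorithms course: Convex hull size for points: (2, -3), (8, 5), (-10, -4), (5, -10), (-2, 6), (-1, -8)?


Convex hull vertices (CCW): (-10, -4), (-1, -8), (5, -10), (8, 5), (-2, 6)
Count = 5

5


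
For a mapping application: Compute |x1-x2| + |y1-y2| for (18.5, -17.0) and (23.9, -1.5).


|18.5-23.9| + |(-17)-(-1.5)| = 5.4 + 15.5 = 20.9

20.9


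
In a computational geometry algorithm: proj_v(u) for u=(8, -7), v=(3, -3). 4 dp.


u.v = 45, |v| = sqrt(18) = 4.2426
Scalar projection = u.v / |v| = 45 / sqrt(18) = 10.6066

10.6066


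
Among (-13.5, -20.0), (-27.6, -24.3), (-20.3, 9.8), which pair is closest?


d(P0,P1) = 14.7411, d(P0,P2) = 30.566, d(P1,P2) = 34.8726
Closest: P0 and P1

Closest pair: (-13.5, -20.0) and (-27.6, -24.3), distance = 14.7411


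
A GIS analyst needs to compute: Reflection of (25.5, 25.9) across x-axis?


Reflection over x-axis: (x,y) -> (x,-y)
(25.5, 25.9) -> (25.5, -25.9)

(25.5, -25.9)


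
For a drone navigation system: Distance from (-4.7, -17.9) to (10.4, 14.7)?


dx=15.1, dy=32.6
d^2 = 15.1^2 + 32.6^2 = 1290.77
d = sqrt(1290.77) = 35.9273

35.9273


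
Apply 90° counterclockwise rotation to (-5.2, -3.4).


90° CCW: (x,y) -> (-y, x)
(-5.2,-3.4) -> (3.4, -5.2)

(3.4, -5.2)


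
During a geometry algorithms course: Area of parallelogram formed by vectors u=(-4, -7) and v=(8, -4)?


|u x v| = |(-4)*(-4) - (-7)*8|
= |16 - (-56)| = 72

72


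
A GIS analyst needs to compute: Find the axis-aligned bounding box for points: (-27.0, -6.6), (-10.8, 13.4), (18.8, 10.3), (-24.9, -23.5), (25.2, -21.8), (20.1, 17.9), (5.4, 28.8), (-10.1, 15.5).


x range: [-27, 25.2]
y range: [-23.5, 28.8]
Bounding box: (-27,-23.5) to (25.2,28.8)

(-27,-23.5) to (25.2,28.8)


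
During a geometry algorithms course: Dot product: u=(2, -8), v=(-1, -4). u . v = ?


u . v = u_x*v_x + u_y*v_y = 2*(-1) + (-8)*(-4)
= (-2) + 32 = 30

30


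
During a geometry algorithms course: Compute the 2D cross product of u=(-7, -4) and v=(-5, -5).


u x v = u_x*v_y - u_y*v_x = (-7)*(-5) - (-4)*(-5)
= 35 - 20 = 15

15


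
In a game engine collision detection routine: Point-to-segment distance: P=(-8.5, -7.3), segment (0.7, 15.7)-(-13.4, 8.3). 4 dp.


Project P onto AB: t = 1 (clamped to [0,1])
Closest point on segment: (-13.4, 8.3)
Distance: 16.3515

16.3515


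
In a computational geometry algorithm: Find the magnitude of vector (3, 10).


|u| = sqrt(3^2 + 10^2) = sqrt(109) = 10.4403

10.4403


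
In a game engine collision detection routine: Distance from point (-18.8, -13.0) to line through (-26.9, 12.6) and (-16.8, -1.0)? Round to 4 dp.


|cross product| = 148.4
|line direction| = sqrt(286.97) = 16.9402
Distance = 148.4/sqrt(286.97) = 8.7602

8.7602


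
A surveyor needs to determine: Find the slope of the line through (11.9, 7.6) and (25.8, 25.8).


slope = (y2-y1)/(x2-x1) = (25.8-7.6)/(25.8-11.9) = 18.2/13.9 = 1.3094

1.3094


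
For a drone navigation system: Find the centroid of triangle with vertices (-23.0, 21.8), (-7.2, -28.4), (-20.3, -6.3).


Centroid = ((x_A+x_B+x_C)/3, (y_A+y_B+y_C)/3)
= (((-23)+(-7.2)+(-20.3))/3, (21.8+(-28.4)+(-6.3))/3)
= (-16.8333, -4.3)

(-16.8333, -4.3)


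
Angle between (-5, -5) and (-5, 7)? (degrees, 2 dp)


u.v = -10, |u| = sqrt(50) = 7.0711, |v| = sqrt(74) = 8.6023
cos(theta) = u.v/(|u||v|) = -10/sqrt(3700) = -0.164399
theta = acos(-0.164399) = 99.46 degrees

99.46 degrees


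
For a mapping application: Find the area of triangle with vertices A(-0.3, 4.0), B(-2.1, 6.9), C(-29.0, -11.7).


Area = |x_A(y_B-y_C) + x_B(y_C-y_A) + x_C(y_A-y_B)|/2
= |(-5.58) + 32.97 + 84.1|/2
= 111.49/2 = 55.745

55.745


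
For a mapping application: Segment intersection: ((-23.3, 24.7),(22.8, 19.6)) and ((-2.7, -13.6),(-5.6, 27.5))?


Cross products: d1=735.59, d2=-1144.33, d3=-1660.57, d4=219.35
d1*d2 < 0 and d3*d4 < 0? yes

Yes, they intersect


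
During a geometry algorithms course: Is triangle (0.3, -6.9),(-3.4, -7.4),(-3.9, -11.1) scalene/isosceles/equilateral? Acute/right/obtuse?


Side lengths squared: AB^2=13.94, BC^2=13.94, CA^2=35.28
Sorted: [13.94, 13.94, 35.28]
By sides: Isosceles, By angles: Obtuse

Isosceles, Obtuse


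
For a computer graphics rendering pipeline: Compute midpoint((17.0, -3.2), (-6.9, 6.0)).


M = ((17+(-6.9))/2, ((-3.2)+6)/2)
= (5.05, 1.4)

(5.05, 1.4)


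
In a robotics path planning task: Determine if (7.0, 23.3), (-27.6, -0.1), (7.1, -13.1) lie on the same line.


Cross product: ((-27.6)-7)*((-13.1)-23.3) - ((-0.1)-23.3)*(7.1-7)
= 1261.78

No, not collinear


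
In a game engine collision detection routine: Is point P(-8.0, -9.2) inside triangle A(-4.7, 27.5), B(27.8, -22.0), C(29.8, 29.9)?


Cross products: AB x AP = -1356.1, BC x BP = 1883.62, CA x CP = 1258.23
All same sign? no

No, outside


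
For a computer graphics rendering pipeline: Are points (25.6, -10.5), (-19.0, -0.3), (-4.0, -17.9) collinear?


Cross product: ((-19)-25.6)*((-17.9)-(-10.5)) - ((-0.3)-(-10.5))*((-4)-25.6)
= 631.96

No, not collinear


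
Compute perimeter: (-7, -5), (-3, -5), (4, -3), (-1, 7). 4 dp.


Sides: (-7, -5)->(-3, -5): sqrt(16) = 4, (-3, -5)->(4, -3): sqrt(53) = 7.28011, (4, -3)->(-1, 7): sqrt(125) = 11.18034, (-1, 7)->(-7, -5): sqrt(180) = 13.416408
Sum = 35.876858
Perimeter = 35.8769

35.8769


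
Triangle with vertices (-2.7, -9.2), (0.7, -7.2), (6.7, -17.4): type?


Side lengths squared: AB^2=15.56, BC^2=140.04, CA^2=155.6
Sorted: [15.56, 140.04, 155.6]
By sides: Scalene, By angles: Right

Scalene, Right


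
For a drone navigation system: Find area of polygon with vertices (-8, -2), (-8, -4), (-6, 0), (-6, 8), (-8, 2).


Shoelace sum: ((-8)*(-4) - (-8)*(-2)) + ((-8)*0 - (-6)*(-4)) + ((-6)*8 - (-6)*0) + ((-6)*2 - (-8)*8) + ((-8)*(-2) - (-8)*2)
= 28
Area = |28|/2 = 14

14


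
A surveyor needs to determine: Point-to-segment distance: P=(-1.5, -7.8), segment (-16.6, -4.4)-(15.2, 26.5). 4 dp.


Project P onto AB: t = 0.1908 (clamped to [0,1])
Closest point on segment: (-10.5326, 1.4957)
Distance: 12.9614

12.9614


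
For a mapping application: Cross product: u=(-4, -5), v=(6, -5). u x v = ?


u x v = u_x*v_y - u_y*v_x = (-4)*(-5) - (-5)*6
= 20 - (-30) = 50

50


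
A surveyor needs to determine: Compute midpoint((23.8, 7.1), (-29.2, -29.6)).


M = ((23.8+(-29.2))/2, (7.1+(-29.6))/2)
= (-2.7, -11.25)

(-2.7, -11.25)


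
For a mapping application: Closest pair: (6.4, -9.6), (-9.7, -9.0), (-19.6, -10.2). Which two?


d(P0,P1) = 16.1112, d(P0,P2) = 26.0069, d(P1,P2) = 9.9725
Closest: P1 and P2

Closest pair: (-9.7, -9.0) and (-19.6, -10.2), distance = 9.9725


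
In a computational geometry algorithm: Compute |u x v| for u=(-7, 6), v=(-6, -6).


|u x v| = |(-7)*(-6) - 6*(-6)|
= |42 - (-36)| = 78

78


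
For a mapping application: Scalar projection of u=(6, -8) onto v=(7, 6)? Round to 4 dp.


u.v = -6, |v| = sqrt(85) = 9.2195
Scalar projection = u.v / |v| = -6 / sqrt(85) = -0.6508

-0.6508


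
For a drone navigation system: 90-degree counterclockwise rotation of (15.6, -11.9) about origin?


90° CCW: (x,y) -> (-y, x)
(15.6,-11.9) -> (11.9, 15.6)

(11.9, 15.6)


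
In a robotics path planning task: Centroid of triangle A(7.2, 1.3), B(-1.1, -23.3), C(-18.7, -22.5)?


Centroid = ((x_A+x_B+x_C)/3, (y_A+y_B+y_C)/3)
= ((7.2+(-1.1)+(-18.7))/3, (1.3+(-23.3)+(-22.5))/3)
= (-4.2, -14.8333)

(-4.2, -14.8333)


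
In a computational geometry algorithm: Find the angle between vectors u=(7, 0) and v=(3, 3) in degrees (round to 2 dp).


u.v = 21, |u| = sqrt(49) = 7, |v| = sqrt(18) = 4.2426
cos(theta) = u.v/(|u||v|) = 21/sqrt(882) = 0.707107
theta = acos(0.707107) = 45 degrees

45 degrees


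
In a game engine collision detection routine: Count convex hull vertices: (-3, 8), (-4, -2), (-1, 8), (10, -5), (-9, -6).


Convex hull vertices (CCW): (-9, -6), (10, -5), (-1, 8), (-3, 8)
Count = 4

4


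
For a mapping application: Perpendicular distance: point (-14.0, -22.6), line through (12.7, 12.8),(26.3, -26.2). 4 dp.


|cross product| = 1522.74
|line direction| = sqrt(1705.96) = 41.3033
Distance = 1522.74/sqrt(1705.96) = 36.8673

36.8673


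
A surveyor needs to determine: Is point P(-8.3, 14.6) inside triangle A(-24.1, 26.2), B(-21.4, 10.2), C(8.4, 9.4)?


Cross products: AB x AP = 221.48, BC x BP = 141.6, CA x CP = 111.56
All same sign? yes

Yes, inside


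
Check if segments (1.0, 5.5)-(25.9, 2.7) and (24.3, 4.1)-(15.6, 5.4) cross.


Cross products: d1=18.11, d2=10.1, d3=30.38, d4=38.39
d1*d2 < 0 and d3*d4 < 0? no

No, they don't intersect


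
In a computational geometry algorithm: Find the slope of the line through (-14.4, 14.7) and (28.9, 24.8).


slope = (y2-y1)/(x2-x1) = (24.8-14.7)/(28.9-(-14.4)) = 10.1/43.3 = 0.2333

0.2333


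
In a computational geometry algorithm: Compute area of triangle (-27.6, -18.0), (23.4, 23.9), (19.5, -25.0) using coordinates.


Area = |x_A(y_B-y_C) + x_B(y_C-y_A) + x_C(y_A-y_B)|/2
= |(-1349.64) + (-163.8) + (-817.05)|/2
= 2330.49/2 = 1165.245

1165.245


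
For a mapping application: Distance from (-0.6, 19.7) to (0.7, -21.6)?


dx=1.3, dy=-41.3
d^2 = 1.3^2 + (-41.3)^2 = 1707.38
d = sqrt(1707.38) = 41.3205

41.3205


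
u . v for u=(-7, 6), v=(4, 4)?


u . v = u_x*v_x + u_y*v_y = (-7)*4 + 6*4
= (-28) + 24 = -4

-4


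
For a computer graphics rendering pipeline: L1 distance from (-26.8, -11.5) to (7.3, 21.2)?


|(-26.8)-7.3| + |(-11.5)-21.2| = 34.1 + 32.7 = 66.8

66.8


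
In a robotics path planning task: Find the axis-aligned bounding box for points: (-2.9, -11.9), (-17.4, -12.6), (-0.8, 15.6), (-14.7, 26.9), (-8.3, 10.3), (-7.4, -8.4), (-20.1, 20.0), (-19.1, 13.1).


x range: [-20.1, -0.8]
y range: [-12.6, 26.9]
Bounding box: (-20.1,-12.6) to (-0.8,26.9)

(-20.1,-12.6) to (-0.8,26.9)


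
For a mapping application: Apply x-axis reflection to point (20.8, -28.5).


Reflection over x-axis: (x,y) -> (x,-y)
(20.8, -28.5) -> (20.8, 28.5)

(20.8, 28.5)


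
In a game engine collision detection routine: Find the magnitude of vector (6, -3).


|u| = sqrt(6^2 + (-3)^2) = sqrt(45) = 6.7082

6.7082


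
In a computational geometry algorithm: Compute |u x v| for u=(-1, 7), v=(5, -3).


|u x v| = |(-1)*(-3) - 7*5|
= |3 - 35| = 32

32


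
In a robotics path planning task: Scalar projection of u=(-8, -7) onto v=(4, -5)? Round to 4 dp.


u.v = 3, |v| = sqrt(41) = 6.4031
Scalar projection = u.v / |v| = 3 / sqrt(41) = 0.4685

0.4685


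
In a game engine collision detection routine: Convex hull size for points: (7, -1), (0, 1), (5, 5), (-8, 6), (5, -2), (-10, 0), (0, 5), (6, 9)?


Convex hull vertices (CCW): (-10, 0), (5, -2), (7, -1), (6, 9), (-8, 6)
Count = 5

5


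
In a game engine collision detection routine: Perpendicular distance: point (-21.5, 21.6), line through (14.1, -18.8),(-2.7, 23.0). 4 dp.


|cross product| = 809.36
|line direction| = sqrt(2029.48) = 45.0498
Distance = 809.36/sqrt(2029.48) = 17.9659

17.9659


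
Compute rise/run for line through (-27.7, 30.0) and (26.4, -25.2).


slope = (y2-y1)/(x2-x1) = ((-25.2)-30)/(26.4-(-27.7)) = (-55.2)/54.1 = -1.0203

-1.0203


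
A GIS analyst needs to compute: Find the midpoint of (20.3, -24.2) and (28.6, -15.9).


M = ((20.3+28.6)/2, ((-24.2)+(-15.9))/2)
= (24.45, -20.05)

(24.45, -20.05)


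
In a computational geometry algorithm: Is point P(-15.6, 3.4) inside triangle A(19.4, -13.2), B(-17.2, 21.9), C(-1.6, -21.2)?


Cross products: AB x AP = 620.94, BC x BP = -219.64, CA x CP = 628.6
All same sign? no

No, outside


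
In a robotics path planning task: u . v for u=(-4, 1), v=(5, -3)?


u . v = u_x*v_x + u_y*v_y = (-4)*5 + 1*(-3)
= (-20) + (-3) = -23

-23


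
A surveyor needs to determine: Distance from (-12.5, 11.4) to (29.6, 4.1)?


dx=42.1, dy=-7.3
d^2 = 42.1^2 + (-7.3)^2 = 1825.7
d = sqrt(1825.7) = 42.7282

42.7282


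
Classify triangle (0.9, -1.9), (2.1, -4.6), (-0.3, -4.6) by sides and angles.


Side lengths squared: AB^2=8.73, BC^2=5.76, CA^2=8.73
Sorted: [5.76, 8.73, 8.73]
By sides: Isosceles, By angles: Acute

Isosceles, Acute


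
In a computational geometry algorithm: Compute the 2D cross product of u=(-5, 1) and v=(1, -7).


u x v = u_x*v_y - u_y*v_x = (-5)*(-7) - 1*1
= 35 - 1 = 34

34


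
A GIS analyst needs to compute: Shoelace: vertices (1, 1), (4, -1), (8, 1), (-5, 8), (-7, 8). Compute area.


Shoelace sum: (1*(-1) - 4*1) + (4*1 - 8*(-1)) + (8*8 - (-5)*1) + ((-5)*8 - (-7)*8) + ((-7)*1 - 1*8)
= 77
Area = |77|/2 = 38.5

38.5


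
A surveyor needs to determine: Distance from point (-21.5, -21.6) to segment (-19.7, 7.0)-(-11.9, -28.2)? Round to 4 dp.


Project P onto AB: t = 0.7637 (clamped to [0,1])
Closest point on segment: (-13.7434, -19.8812)
Distance: 7.9448

7.9448


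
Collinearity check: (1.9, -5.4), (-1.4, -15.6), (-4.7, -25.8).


Cross product: ((-1.4)-1.9)*((-25.8)-(-5.4)) - ((-15.6)-(-5.4))*((-4.7)-1.9)
= 0

Yes, collinear


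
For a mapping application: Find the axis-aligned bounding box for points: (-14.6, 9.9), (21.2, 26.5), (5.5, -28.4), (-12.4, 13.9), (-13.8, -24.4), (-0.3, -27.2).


x range: [-14.6, 21.2]
y range: [-28.4, 26.5]
Bounding box: (-14.6,-28.4) to (21.2,26.5)

(-14.6,-28.4) to (21.2,26.5)


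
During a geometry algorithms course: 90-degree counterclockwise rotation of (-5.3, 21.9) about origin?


90° CCW: (x,y) -> (-y, x)
(-5.3,21.9) -> (-21.9, -5.3)

(-21.9, -5.3)


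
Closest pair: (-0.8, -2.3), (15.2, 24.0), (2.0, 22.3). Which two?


d(P0,P1) = 30.7846, d(P0,P2) = 24.7588, d(P1,P2) = 13.309
Closest: P1 and P2

Closest pair: (15.2, 24.0) and (2.0, 22.3), distance = 13.309


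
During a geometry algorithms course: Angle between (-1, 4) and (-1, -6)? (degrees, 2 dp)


u.v = -23, |u| = sqrt(17) = 4.1231, |v| = sqrt(37) = 6.0828
cos(theta) = u.v/(|u||v|) = -23/sqrt(629) = -0.91707
theta = acos(-0.91707) = 156.5 degrees

156.5 degrees


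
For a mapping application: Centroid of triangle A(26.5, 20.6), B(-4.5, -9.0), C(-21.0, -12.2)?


Centroid = ((x_A+x_B+x_C)/3, (y_A+y_B+y_C)/3)
= ((26.5+(-4.5)+(-21))/3, (20.6+(-9)+(-12.2))/3)
= (0.3333, -0.2)

(0.3333, -0.2)


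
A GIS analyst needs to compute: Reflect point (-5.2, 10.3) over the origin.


Reflection over origin: (x,y) -> (-x,-y)
(-5.2, 10.3) -> (5.2, -10.3)

(5.2, -10.3)


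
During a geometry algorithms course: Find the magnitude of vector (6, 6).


|u| = sqrt(6^2 + 6^2) = sqrt(72) = 8.4853

8.4853


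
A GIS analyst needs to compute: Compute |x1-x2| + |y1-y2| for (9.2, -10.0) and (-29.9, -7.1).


|9.2-(-29.9)| + |(-10)-(-7.1)| = 39.1 + 2.9 = 42

42


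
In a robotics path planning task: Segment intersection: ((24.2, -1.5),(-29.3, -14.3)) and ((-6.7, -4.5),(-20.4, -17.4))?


Cross products: d1=357.51, d2=-157.28, d3=-235.02, d4=279.77
d1*d2 < 0 and d3*d4 < 0? yes

Yes, they intersect


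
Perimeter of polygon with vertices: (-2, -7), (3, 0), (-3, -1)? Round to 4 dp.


Sides: (-2, -7)->(3, 0): sqrt(74) = 8.602325, (3, 0)->(-3, -1): sqrt(37) = 6.082763, (-3, -1)->(-2, -7): sqrt(37) = 6.082763
Sum = 20.767851
Perimeter = 20.7679

20.7679


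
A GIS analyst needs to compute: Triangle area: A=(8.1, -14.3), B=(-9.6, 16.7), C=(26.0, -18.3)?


Area = |x_A(y_B-y_C) + x_B(y_C-y_A) + x_C(y_A-y_B)|/2
= |283.5 + 38.4 + (-806)|/2
= 484.1/2 = 242.05

242.05


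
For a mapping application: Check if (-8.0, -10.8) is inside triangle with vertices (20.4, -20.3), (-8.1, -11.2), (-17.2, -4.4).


Cross products: AB x AP = -12.31, BC x BP = -4.32, CA x CP = -94.36
All same sign? yes

Yes, inside


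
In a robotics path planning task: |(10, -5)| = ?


|u| = sqrt(10^2 + (-5)^2) = sqrt(125) = 11.1803

11.1803


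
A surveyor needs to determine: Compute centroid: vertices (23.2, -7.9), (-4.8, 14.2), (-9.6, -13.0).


Centroid = ((x_A+x_B+x_C)/3, (y_A+y_B+y_C)/3)
= ((23.2+(-4.8)+(-9.6))/3, ((-7.9)+14.2+(-13))/3)
= (2.9333, -2.2333)

(2.9333, -2.2333)


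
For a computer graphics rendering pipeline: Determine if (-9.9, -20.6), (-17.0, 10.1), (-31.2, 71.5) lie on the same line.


Cross product: ((-17)-(-9.9))*(71.5-(-20.6)) - (10.1-(-20.6))*((-31.2)-(-9.9))
= 0

Yes, collinear


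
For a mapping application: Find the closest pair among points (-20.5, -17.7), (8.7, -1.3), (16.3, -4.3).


d(P0,P1) = 33.4903, d(P0,P2) = 39.1638, d(P1,P2) = 8.1707
Closest: P1 and P2

Closest pair: (8.7, -1.3) and (16.3, -4.3), distance = 8.1707


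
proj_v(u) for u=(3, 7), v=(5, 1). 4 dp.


u.v = 22, |v| = sqrt(26) = 5.099
Scalar projection = u.v / |v| = 22 / sqrt(26) = 4.3146

4.3146


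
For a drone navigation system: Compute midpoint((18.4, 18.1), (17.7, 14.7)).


M = ((18.4+17.7)/2, (18.1+14.7)/2)
= (18.05, 16.4)

(18.05, 16.4)


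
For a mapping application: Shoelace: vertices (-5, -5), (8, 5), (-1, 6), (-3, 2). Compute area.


Shoelace sum: ((-5)*5 - 8*(-5)) + (8*6 - (-1)*5) + ((-1)*2 - (-3)*6) + ((-3)*(-5) - (-5)*2)
= 109
Area = |109|/2 = 54.5

54.5


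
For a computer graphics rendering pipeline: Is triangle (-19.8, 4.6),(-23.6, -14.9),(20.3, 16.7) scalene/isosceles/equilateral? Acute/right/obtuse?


Side lengths squared: AB^2=394.69, BC^2=2925.77, CA^2=1754.42
Sorted: [394.69, 1754.42, 2925.77]
By sides: Scalene, By angles: Obtuse

Scalene, Obtuse


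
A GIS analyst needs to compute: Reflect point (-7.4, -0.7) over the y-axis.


Reflection over y-axis: (x,y) -> (-x,y)
(-7.4, -0.7) -> (7.4, -0.7)

(7.4, -0.7)


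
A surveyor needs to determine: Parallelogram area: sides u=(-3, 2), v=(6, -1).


|u x v| = |(-3)*(-1) - 2*6|
= |3 - 12| = 9

9


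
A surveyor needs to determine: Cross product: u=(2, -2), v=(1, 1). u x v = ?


u x v = u_x*v_y - u_y*v_x = 2*1 - (-2)*1
= 2 - (-2) = 4

4


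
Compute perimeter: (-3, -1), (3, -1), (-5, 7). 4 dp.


Sides: (-3, -1)->(3, -1): sqrt(36) = 6, (3, -1)->(-5, 7): sqrt(128) = 11.313708, (-5, 7)->(-3, -1): sqrt(68) = 8.246211
Sum = 25.559919
Perimeter = 25.5599

25.5599


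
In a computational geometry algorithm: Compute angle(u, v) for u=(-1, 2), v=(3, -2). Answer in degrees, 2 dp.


u.v = -7, |u| = sqrt(5) = 2.2361, |v| = sqrt(13) = 3.6056
cos(theta) = u.v/(|u||v|) = -7/sqrt(65) = -0.868243
theta = acos(-0.868243) = 150.26 degrees

150.26 degrees


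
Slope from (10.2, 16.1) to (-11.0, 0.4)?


slope = (y2-y1)/(x2-x1) = (0.4-16.1)/((-11)-10.2) = (-15.7)/(-21.2) = 0.7406

0.7406


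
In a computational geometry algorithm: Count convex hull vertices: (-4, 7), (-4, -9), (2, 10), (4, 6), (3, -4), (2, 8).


Convex hull vertices (CCW): (-4, -9), (3, -4), (4, 6), (2, 10), (-4, 7)
Count = 5

5


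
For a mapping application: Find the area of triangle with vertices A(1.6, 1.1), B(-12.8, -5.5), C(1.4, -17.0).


Area = |x_A(y_B-y_C) + x_B(y_C-y_A) + x_C(y_A-y_B)|/2
= |18.4 + 231.68 + 9.24|/2
= 259.32/2 = 129.66

129.66


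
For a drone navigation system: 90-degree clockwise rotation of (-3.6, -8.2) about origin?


90° CW: (x,y) -> (y, -x)
(-3.6,-8.2) -> (-8.2, 3.6)

(-8.2, 3.6)


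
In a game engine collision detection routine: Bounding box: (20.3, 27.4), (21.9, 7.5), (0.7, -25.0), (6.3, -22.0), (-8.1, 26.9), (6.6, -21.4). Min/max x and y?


x range: [-8.1, 21.9]
y range: [-25, 27.4]
Bounding box: (-8.1,-25) to (21.9,27.4)

(-8.1,-25) to (21.9,27.4)


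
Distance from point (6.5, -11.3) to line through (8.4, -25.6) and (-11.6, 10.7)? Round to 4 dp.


|cross product| = 217.03
|line direction| = sqrt(1717.69) = 41.445
Distance = 217.03/sqrt(1717.69) = 5.2366

5.2366


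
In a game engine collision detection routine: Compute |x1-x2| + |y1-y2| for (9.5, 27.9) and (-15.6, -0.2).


|9.5-(-15.6)| + |27.9-(-0.2)| = 25.1 + 28.1 = 53.2

53.2


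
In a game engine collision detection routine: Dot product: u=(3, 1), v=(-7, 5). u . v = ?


u . v = u_x*v_x + u_y*v_y = 3*(-7) + 1*5
= (-21) + 5 = -16

-16


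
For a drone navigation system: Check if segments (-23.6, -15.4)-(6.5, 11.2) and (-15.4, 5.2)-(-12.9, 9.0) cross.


Cross products: d1=-20.34, d2=-68.22, d3=401.94, d4=449.82
d1*d2 < 0 and d3*d4 < 0? no

No, they don't intersect


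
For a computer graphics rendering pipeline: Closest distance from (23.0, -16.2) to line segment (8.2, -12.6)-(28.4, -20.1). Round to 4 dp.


Project P onto AB: t = 0.7021 (clamped to [0,1])
Closest point on segment: (22.3816, -17.8655)
Distance: 1.7765

1.7765


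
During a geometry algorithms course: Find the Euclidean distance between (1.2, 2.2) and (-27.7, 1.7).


dx=-28.9, dy=-0.5
d^2 = (-28.9)^2 + (-0.5)^2 = 835.46
d = sqrt(835.46) = 28.9043

28.9043


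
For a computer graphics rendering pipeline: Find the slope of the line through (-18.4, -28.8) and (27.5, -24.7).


slope = (y2-y1)/(x2-x1) = ((-24.7)-(-28.8))/(27.5-(-18.4)) = 4.1/45.9 = 0.0893

0.0893


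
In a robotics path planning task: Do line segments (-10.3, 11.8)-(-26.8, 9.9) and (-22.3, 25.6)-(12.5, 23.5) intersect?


Cross products: d1=-455.04, d2=-555.81, d3=-250.5, d4=-149.73
d1*d2 < 0 and d3*d4 < 0? no

No, they don't intersect


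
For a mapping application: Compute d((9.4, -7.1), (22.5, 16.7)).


dx=13.1, dy=23.8
d^2 = 13.1^2 + 23.8^2 = 738.05
d = sqrt(738.05) = 27.1671

27.1671


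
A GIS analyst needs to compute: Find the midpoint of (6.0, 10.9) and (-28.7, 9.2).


M = ((6+(-28.7))/2, (10.9+9.2)/2)
= (-11.35, 10.05)

(-11.35, 10.05)


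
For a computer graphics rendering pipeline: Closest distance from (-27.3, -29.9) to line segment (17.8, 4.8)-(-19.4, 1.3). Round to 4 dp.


Project P onto AB: t = 1 (clamped to [0,1])
Closest point on segment: (-19.4, 1.3)
Distance: 32.1846

32.1846


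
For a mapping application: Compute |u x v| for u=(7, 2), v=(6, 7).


|u x v| = |7*7 - 2*6|
= |49 - 12| = 37

37


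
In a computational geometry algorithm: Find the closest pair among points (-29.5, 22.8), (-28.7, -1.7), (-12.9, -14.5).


d(P0,P1) = 24.5131, d(P0,P2) = 40.8271, d(P1,P2) = 20.3342
Closest: P1 and P2

Closest pair: (-28.7, -1.7) and (-12.9, -14.5), distance = 20.3342


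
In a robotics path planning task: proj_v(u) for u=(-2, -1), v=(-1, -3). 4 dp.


u.v = 5, |v| = sqrt(10) = 3.1623
Scalar projection = u.v / |v| = 5 / sqrt(10) = 1.5811

1.5811


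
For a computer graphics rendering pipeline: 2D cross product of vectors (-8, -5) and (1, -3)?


u x v = u_x*v_y - u_y*v_x = (-8)*(-3) - (-5)*1
= 24 - (-5) = 29

29


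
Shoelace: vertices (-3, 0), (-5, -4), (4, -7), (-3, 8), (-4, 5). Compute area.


Shoelace sum: ((-3)*(-4) - (-5)*0) + ((-5)*(-7) - 4*(-4)) + (4*8 - (-3)*(-7)) + ((-3)*5 - (-4)*8) + ((-4)*0 - (-3)*5)
= 106
Area = |106|/2 = 53

53


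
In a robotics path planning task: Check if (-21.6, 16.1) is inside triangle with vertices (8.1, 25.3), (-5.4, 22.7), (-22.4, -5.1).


Cross products: AB x AP = 46.98, BC x BP = -338.16, CA x CP = 622.28
All same sign? no

No, outside


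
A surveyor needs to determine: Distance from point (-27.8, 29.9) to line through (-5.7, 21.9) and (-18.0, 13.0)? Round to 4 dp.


|cross product| = 295.09
|line direction| = sqrt(230.5) = 15.1822
Distance = 295.09/sqrt(230.5) = 19.4365

19.4365


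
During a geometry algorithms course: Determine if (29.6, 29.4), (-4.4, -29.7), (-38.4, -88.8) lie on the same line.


Cross product: ((-4.4)-29.6)*((-88.8)-29.4) - ((-29.7)-29.4)*((-38.4)-29.6)
= 0

Yes, collinear


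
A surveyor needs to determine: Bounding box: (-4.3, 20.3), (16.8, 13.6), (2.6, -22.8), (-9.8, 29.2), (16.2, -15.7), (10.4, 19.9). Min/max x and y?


x range: [-9.8, 16.8]
y range: [-22.8, 29.2]
Bounding box: (-9.8,-22.8) to (16.8,29.2)

(-9.8,-22.8) to (16.8,29.2)


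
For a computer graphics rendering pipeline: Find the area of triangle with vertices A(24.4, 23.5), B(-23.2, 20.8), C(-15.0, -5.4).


Area = |x_A(y_B-y_C) + x_B(y_C-y_A) + x_C(y_A-y_B)|/2
= |639.28 + 670.48 + (-40.5)|/2
= 1269.26/2 = 634.63

634.63


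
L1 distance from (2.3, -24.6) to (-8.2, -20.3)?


|2.3-(-8.2)| + |(-24.6)-(-20.3)| = 10.5 + 4.3 = 14.8

14.8


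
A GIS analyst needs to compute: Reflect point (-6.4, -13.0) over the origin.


Reflection over origin: (x,y) -> (-x,-y)
(-6.4, -13) -> (6.4, 13)

(6.4, 13)


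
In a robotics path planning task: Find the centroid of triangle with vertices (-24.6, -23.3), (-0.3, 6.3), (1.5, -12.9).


Centroid = ((x_A+x_B+x_C)/3, (y_A+y_B+y_C)/3)
= (((-24.6)+(-0.3)+1.5)/3, ((-23.3)+6.3+(-12.9))/3)
= (-7.8, -9.9667)

(-7.8, -9.9667)


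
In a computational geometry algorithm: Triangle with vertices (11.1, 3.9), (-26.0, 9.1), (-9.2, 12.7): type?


Side lengths squared: AB^2=1403.45, BC^2=295.2, CA^2=489.53
Sorted: [295.2, 489.53, 1403.45]
By sides: Scalene, By angles: Obtuse

Scalene, Obtuse


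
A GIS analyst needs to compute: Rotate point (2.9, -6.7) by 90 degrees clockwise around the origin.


90° CW: (x,y) -> (y, -x)
(2.9,-6.7) -> (-6.7, -2.9)

(-6.7, -2.9)


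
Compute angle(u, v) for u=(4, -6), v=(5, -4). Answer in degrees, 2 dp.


u.v = 44, |u| = sqrt(52) = 7.2111, |v| = sqrt(41) = 6.4031
cos(theta) = u.v/(|u||v|) = 44/sqrt(2132) = 0.952926
theta = acos(0.952926) = 17.65 degrees

17.65 degrees


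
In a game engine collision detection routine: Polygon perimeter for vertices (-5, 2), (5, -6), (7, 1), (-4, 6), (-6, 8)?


Sides: (-5, 2)->(5, -6): sqrt(164) = 12.806248, (5, -6)->(7, 1): sqrt(53) = 7.28011, (7, 1)->(-4, 6): sqrt(146) = 12.083046, (-4, 6)->(-6, 8): sqrt(8) = 2.828427, (-6, 8)->(-5, 2): sqrt(37) = 6.082763
Sum = 41.080594
Perimeter = 41.0806

41.0806


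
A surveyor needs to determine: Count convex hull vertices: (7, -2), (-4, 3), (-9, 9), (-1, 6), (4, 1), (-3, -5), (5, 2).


Convex hull vertices (CCW): (-9, 9), (-3, -5), (7, -2), (5, 2), (-1, 6)
Count = 5

5


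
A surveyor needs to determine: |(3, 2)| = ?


|u| = sqrt(3^2 + 2^2) = sqrt(13) = 3.6056

3.6056


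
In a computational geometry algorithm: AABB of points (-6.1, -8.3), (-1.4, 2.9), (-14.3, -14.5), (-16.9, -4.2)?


x range: [-16.9, -1.4]
y range: [-14.5, 2.9]
Bounding box: (-16.9,-14.5) to (-1.4,2.9)

(-16.9,-14.5) to (-1.4,2.9)


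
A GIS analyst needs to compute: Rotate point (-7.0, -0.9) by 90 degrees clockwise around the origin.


90° CW: (x,y) -> (y, -x)
(-7,-0.9) -> (-0.9, 7)

(-0.9, 7)


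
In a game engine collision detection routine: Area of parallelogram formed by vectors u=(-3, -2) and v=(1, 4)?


|u x v| = |(-3)*4 - (-2)*1|
= |(-12) - (-2)| = 10

10


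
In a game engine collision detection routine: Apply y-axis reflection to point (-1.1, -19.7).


Reflection over y-axis: (x,y) -> (-x,y)
(-1.1, -19.7) -> (1.1, -19.7)

(1.1, -19.7)


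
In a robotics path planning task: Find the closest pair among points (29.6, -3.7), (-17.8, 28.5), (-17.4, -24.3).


d(P0,P1) = 57.3027, d(P0,P2) = 51.3163, d(P1,P2) = 52.8015
Closest: P0 and P2

Closest pair: (29.6, -3.7) and (-17.4, -24.3), distance = 51.3163


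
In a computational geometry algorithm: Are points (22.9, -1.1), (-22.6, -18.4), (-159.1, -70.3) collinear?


Cross product: ((-22.6)-22.9)*((-70.3)-(-1.1)) - ((-18.4)-(-1.1))*((-159.1)-22.9)
= 0

Yes, collinear


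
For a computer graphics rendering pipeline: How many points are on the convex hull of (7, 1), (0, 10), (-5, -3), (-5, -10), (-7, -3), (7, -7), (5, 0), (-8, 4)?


Convex hull vertices (CCW): (-8, 4), (-7, -3), (-5, -10), (7, -7), (7, 1), (0, 10)
Count = 6

6


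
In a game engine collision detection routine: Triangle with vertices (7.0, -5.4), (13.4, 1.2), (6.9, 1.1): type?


Side lengths squared: AB^2=84.52, BC^2=42.26, CA^2=42.26
Sorted: [42.26, 42.26, 84.52]
By sides: Isosceles, By angles: Right

Isosceles, Right


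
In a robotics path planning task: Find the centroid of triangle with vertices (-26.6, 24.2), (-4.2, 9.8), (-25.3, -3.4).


Centroid = ((x_A+x_B+x_C)/3, (y_A+y_B+y_C)/3)
= (((-26.6)+(-4.2)+(-25.3))/3, (24.2+9.8+(-3.4))/3)
= (-18.7, 10.2)

(-18.7, 10.2)


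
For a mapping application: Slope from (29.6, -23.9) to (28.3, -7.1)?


slope = (y2-y1)/(x2-x1) = ((-7.1)-(-23.9))/(28.3-29.6) = 16.8/(-1.3) = -12.9231

-12.9231


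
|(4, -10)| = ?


|u| = sqrt(4^2 + (-10)^2) = sqrt(116) = 10.7703

10.7703


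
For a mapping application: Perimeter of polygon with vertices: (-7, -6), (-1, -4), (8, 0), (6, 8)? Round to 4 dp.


Sides: (-7, -6)->(-1, -4): sqrt(40) = 6.324555, (-1, -4)->(8, 0): sqrt(97) = 9.848858, (8, 0)->(6, 8): sqrt(68) = 8.246211, (6, 8)->(-7, -6): sqrt(365) = 19.104973
Sum = 43.524597
Perimeter = 43.5246

43.5246


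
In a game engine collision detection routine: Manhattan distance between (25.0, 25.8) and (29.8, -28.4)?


|25-29.8| + |25.8-(-28.4)| = 4.8 + 54.2 = 59

59


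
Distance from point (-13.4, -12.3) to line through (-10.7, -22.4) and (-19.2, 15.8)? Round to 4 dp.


|cross product| = 17.29
|line direction| = sqrt(1531.49) = 39.1343
Distance = 17.29/sqrt(1531.49) = 0.4418

0.4418
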